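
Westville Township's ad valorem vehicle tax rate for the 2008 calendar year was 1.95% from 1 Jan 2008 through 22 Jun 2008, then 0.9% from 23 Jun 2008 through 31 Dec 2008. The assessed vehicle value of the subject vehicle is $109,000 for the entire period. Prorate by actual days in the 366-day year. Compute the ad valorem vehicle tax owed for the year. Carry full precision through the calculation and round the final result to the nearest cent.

1 Jan – 22 Jun 2008: 174 days at 1.95% → $109,000 × 1.95% × 174/366 = $1,010.4836
23 Jun – 31 Dec 2008: 192 days at 0.9% → $109,000 × 0.9% × 192/366 = $514.6230
Total = $1,525.1066

$1,525.11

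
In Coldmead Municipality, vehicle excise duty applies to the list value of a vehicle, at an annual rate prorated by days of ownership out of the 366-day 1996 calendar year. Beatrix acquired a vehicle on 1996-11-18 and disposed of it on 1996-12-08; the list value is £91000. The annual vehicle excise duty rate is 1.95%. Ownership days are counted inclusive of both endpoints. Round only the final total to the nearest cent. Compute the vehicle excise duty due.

Days held (1996-11-18 to 1996-12-08): 21 out of 366
Tax = £91000 × 1.95% × 21/366 = £101.8156

£101.82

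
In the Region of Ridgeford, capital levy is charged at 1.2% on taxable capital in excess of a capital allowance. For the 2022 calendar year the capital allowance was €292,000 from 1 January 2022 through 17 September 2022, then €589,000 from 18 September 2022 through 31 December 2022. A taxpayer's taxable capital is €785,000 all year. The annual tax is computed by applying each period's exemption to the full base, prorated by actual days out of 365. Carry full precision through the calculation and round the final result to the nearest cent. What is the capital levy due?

1 January – 17 September 2022: 260 days, exemption €292,000 → (€785,000 − €292,000) × 1.2% × 260/365 = €4,214.1370
18 September – 31 December 2022: 105 days, exemption €589,000 → (€785,000 − €589,000) × 1.2% × 105/365 = €676.6027
Total = €4,890.7397

€4,890.74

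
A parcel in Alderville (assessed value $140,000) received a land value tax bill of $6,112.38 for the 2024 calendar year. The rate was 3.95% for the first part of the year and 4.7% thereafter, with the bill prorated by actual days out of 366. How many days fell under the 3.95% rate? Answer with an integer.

Let d = days at the first rate; then 366 − d days at the second rate.
$140,000 × [3.95%·d + 4.7%·(366−d)] / 366 = $6,112.38
Solving gives d = 163, so the new rate took effect on 12 Jun 2024.

163 days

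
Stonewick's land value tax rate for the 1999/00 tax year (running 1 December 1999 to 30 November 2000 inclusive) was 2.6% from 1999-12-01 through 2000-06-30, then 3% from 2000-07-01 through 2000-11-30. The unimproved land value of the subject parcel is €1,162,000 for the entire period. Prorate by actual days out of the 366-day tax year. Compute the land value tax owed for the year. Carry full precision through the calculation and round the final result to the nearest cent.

1999-12-01 to 2000-06-30: 213 days at 2.6% → €1,162,000 × 2.6% × 213/366 = €17,582.3934
2000-07-01 to 2000-11-30: 153 days at 3% → €1,162,000 × 3% × 153/366 = €14,572.6230
Total = €32,155.0164

€32,155.02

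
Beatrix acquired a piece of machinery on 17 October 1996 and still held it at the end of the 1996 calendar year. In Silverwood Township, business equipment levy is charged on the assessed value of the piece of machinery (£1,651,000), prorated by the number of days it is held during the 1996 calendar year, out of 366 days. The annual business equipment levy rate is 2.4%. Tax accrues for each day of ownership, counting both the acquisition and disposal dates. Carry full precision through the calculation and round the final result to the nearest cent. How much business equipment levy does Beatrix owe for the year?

£8,227.93

Days held (17 October – 31 December 1996): 76 out of 366
Tax = £1,651,000 × 2.4% × 76/366 = £8,227.9344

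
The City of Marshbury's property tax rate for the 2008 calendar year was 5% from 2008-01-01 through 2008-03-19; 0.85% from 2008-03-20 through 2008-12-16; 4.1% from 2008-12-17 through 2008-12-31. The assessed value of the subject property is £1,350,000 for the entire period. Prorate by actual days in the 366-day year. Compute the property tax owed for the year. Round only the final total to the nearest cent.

£25,365.98

2008-01-01 to 2008-03-19: 79 days at 5% → £1,350,000 × 5% × 79/366 = £14,569.6721
2008-03-20 to 2008-12-16: 272 days at 0.85% → £1,350,000 × 0.85% × 272/366 = £8,527.8689
2008-12-17 to 2008-12-31: 15 days at 4.1% → £1,350,000 × 4.1% × 15/366 = £2,268.4426
Total = £25,365.9836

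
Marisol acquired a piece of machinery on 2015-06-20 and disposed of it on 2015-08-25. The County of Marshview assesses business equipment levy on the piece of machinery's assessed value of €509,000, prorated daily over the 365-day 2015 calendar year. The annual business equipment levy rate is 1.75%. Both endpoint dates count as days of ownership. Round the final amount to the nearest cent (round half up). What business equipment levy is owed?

Days held (2015-06-20 to 2015-08-25): 67 out of 365
Tax = €509,000 × 1.75% × 67/365 = €1,635.0753

€1,635.08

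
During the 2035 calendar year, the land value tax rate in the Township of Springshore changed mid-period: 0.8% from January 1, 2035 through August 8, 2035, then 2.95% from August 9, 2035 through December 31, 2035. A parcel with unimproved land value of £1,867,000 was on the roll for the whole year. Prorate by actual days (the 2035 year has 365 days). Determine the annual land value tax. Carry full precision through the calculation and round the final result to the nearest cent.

£30,882.23

January 1 – August 8, 2035: 220 days at 0.8% → £1,867,000 × 0.8% × 220/365 = £9,002.5205
August 9 – December 31, 2035: 145 days at 2.95% → £1,867,000 × 2.95% × 145/365 = £21,879.7055
Total = £30,882.2260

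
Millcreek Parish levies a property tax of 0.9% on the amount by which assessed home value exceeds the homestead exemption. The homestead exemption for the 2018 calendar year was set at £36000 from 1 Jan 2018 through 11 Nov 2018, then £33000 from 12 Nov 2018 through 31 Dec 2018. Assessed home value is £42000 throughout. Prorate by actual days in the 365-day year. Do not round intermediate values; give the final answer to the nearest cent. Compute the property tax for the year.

£57.70

1 Jan – 11 Nov 2018: 315 days, exemption £36000 → (£42000 − £36000) × 0.9% × 315/365 = £46.6027
12 Nov – 31 Dec 2018: 50 days, exemption £33000 → (£42000 − £33000) × 0.9% × 50/365 = £11.0959
Total = £57.6986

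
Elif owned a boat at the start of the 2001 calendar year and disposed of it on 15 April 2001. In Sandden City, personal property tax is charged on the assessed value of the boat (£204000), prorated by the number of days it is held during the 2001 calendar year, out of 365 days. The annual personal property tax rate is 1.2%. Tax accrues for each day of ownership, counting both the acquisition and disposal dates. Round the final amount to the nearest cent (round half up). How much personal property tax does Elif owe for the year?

Days held (1 January – 15 April 2001): 105 out of 365
Tax = £204000 × 1.2% × 105/365 = £704.2192

£704.22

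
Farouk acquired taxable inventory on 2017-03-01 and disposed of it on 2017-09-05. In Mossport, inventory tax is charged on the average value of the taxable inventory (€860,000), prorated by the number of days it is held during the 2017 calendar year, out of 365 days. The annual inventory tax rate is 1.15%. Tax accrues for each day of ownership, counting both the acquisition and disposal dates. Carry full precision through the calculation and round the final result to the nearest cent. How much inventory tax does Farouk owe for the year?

Days held (2017-03-01 to 2017-09-05): 189 out of 365
Tax = €860,000 × 1.15% × 189/365 = €5,121.1233

€5,121.12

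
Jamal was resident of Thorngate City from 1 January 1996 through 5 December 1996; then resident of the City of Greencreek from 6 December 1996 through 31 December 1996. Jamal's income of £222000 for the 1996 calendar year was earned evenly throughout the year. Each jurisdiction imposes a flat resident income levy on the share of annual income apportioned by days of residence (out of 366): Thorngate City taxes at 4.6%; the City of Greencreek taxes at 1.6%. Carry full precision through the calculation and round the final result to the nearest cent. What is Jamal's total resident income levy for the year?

£9738.89

Thorngate City, 1 January – 5 December 1996: 340 days → £222000 × 4.6% × 340/366 = £9486.5574
The City of Greencreek, 6 December – 31 December 1996: 26 days → £222000 × 1.6% × 26/366 = £252.3279
Total = £9738.8852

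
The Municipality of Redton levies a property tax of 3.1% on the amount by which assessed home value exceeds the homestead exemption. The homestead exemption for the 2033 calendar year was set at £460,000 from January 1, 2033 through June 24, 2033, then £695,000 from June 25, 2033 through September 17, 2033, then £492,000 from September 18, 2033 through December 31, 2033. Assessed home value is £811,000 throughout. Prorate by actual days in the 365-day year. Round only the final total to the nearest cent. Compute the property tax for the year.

January 1 – June 24, 2033: 175 days, exemption £460,000 → (£811,000 − £460,000) × 3.1% × 175/365 = £5,216.9178
June 25 – September 17, 2033: 85 days, exemption £695,000 → (£811,000 − £695,000) × 3.1% × 85/365 = £837.4247
September 18 – December 31, 2033: 105 days, exemption £492,000 → (£811,000 − £492,000) × 3.1% × 105/365 = £2,844.7808
Total = £8,899.1233

£8,899.12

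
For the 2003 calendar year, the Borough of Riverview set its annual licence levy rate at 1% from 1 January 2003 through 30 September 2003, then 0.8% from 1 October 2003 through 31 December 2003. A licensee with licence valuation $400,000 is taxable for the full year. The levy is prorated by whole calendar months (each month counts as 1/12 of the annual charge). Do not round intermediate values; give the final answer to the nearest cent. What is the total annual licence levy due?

$3,800.00

1 January – 30 September 2003: 9 months at 1% → $400,000 × 1% × 9/12 = $3,000.0000
1 October – 31 December 2003: 3 months at 0.8% → $400,000 × 0.8% × 3/12 = $800.0000
Total = $3,800.0000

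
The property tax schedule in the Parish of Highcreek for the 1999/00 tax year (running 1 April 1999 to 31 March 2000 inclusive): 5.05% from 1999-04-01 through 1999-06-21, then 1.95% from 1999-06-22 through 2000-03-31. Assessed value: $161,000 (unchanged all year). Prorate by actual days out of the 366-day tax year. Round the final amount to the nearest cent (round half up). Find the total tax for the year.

1999-04-01 to 1999-06-21: 82 days at 5.05% → $161,000 × 5.05% × 82/366 = $1,821.5874
1999-06-22 to 2000-03-31: 284 days at 1.95% → $161,000 × 1.95% × 284/366 = $2,436.1148
Total = $4,257.7022

$4,257.70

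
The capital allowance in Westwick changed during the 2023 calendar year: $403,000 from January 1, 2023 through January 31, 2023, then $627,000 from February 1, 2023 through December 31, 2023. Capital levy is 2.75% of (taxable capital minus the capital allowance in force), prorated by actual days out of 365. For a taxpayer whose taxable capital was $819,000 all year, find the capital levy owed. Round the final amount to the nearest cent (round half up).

$5,803.18

January 1 – January 31, 2023: 31 days, exemption $403,000 → ($819,000 − $403,000) × 2.75% × 31/365 = $971.6164
February 1 – December 31, 2023: 334 days, exemption $627,000 → ($819,000 − $627,000) × 2.75% × 334/365 = $4,831.5616
Total = $5,803.1781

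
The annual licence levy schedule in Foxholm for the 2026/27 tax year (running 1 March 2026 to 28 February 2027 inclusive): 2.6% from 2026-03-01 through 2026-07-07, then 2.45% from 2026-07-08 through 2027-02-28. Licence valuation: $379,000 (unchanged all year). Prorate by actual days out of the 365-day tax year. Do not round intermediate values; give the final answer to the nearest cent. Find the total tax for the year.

$9,486.42

2026-03-01 to 2026-07-07: 129 days at 2.6% → $379,000 × 2.6% × 129/365 = $3,482.6466
2026-07-08 to 2027-02-28: 236 days at 2.45% → $379,000 × 2.45% × 236/365 = $6,003.7753
Total = $9,486.4219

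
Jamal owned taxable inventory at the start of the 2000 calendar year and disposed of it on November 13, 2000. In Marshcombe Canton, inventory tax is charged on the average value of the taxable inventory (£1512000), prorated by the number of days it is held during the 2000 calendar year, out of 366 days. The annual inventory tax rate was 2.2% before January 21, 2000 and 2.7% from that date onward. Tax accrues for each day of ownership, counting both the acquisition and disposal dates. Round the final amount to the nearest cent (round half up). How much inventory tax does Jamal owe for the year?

January 1 – January 20, 2000: 20 days at 2.2% → £1512000 × 2.2% × 20/366 = £1817.7049
January 21 – November 13, 2000: 298 days at 2.7% → £1512000 × 2.7% × 298/366 = £33239.2131
Total = £35056.9180

£35056.92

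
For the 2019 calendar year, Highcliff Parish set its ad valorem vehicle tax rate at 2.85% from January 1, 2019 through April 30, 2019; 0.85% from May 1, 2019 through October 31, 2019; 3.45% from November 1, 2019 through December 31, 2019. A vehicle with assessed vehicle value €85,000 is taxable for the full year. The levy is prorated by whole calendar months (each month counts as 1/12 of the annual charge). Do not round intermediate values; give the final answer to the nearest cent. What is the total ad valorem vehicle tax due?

€1,657.50

January 1 – April 30, 2019: 4 months at 2.85% → €85,000 × 2.85% × 4/12 = €807.5000
May 1 – October 31, 2019: 6 months at 0.85% → €85,000 × 0.85% × 6/12 = €361.2500
November 1 – December 31, 2019: 2 months at 3.45% → €85,000 × 3.45% × 2/12 = €488.7500
Total = €1,657.5000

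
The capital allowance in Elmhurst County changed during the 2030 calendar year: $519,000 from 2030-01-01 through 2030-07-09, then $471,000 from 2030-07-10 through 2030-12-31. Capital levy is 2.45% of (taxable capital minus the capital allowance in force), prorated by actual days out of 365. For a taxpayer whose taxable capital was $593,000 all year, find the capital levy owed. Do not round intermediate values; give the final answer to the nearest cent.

2030-01-01 to 2030-07-09: 190 days, exemption $519,000 → ($593,000 − $519,000) × 2.45% × 190/365 = $943.7534
2030-07-10 to 2030-12-31: 175 days, exemption $471,000 → ($593,000 − $471,000) × 2.45% × 175/365 = $1,433.0822
Total = $2,376.8356

$2,376.84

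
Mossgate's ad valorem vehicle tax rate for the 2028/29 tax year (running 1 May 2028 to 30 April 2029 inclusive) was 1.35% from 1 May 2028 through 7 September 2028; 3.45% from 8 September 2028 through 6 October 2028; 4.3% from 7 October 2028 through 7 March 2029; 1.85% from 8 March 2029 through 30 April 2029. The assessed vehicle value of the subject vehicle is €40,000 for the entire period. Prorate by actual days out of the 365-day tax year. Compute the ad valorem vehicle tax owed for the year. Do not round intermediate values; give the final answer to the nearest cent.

1 May – 7 September 2028: 130 days at 1.35% → €40,000 × 1.35% × 130/365 = €192.3288
8 September – 6 October 2028: 29 days at 3.45% → €40,000 × 3.45% × 29/365 = €109.6438
7 October 2028 – 7 March 2029: 152 days at 4.3% → €40,000 × 4.3% × 152/365 = €716.2740
8 March – 30 April 2029: 54 days at 1.85% → €40,000 × 1.85% × 54/365 = €109.4795
Total = €1,127.7260

€1,127.73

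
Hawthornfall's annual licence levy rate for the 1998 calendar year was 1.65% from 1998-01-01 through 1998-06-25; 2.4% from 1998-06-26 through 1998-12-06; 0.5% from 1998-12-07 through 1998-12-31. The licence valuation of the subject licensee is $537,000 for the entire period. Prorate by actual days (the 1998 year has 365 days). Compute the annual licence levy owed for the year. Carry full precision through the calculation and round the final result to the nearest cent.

$10,247.14

1998-01-01 to 1998-06-25: 176 days at 1.65% → $537,000 × 1.65% × 176/365 = $4,272.4603
1998-06-26 to 1998-12-06: 164 days at 2.4% → $537,000 × 2.4% × 164/365 = $5,790.7726
1998-12-07 to 1998-12-31: 25 days at 0.5% → $537,000 × 0.5% × 25/365 = $183.9041
Total = $10,247.1370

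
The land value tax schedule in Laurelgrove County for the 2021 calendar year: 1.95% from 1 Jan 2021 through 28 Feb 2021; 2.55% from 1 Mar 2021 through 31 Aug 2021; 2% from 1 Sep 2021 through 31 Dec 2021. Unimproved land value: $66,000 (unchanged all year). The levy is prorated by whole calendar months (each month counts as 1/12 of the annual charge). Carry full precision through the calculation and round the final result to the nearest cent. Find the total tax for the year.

$1,496.00

1 Jan – 28 Feb 2021: 2 months at 1.95% → $66,000 × 1.95% × 2/12 = $214.5000
1 Mar – 31 Aug 2021: 6 months at 2.55% → $66,000 × 2.55% × 6/12 = $841.5000
1 Sep – 31 Dec 2021: 4 months at 2% → $66,000 × 2% × 4/12 = $440.0000
Total = $1,496.0000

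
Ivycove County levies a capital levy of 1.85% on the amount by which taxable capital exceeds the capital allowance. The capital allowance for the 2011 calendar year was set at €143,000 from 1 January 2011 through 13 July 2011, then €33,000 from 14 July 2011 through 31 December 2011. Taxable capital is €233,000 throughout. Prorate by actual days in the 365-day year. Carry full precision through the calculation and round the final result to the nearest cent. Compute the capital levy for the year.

1 January – 13 July 2011: 194 days, exemption €143,000 → (€233,000 − €143,000) × 1.85% × 194/365 = €884.9589
14 July – 31 December 2011: 171 days, exemption €33,000 → (€233,000 − €33,000) × 1.85% × 171/365 = €1,733.4247
Total = €2,618.3836

€2,618.38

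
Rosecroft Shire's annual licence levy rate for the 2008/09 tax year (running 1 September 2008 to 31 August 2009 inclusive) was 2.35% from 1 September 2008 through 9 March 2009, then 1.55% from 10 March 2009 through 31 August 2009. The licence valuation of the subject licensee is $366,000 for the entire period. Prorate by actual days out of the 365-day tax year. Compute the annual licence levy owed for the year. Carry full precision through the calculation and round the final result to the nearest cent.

$7,197.16

1 September 2008 – 9 March 2009: 190 days at 2.35% → $366,000 × 2.35% × 190/365 = $4,477.2329
10 March – 31 August 2009: 175 days at 1.55% → $366,000 × 1.55% × 175/365 = $2,719.9315
Total = $7,197.1644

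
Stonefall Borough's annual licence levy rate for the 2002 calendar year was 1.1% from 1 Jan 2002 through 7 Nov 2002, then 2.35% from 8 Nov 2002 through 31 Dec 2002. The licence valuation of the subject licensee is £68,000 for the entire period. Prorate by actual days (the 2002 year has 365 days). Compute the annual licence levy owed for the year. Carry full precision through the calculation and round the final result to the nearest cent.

1 Jan – 7 Nov 2002: 311 days at 1.1% → £68,000 × 1.1% × 311/365 = £637.3370
8 Nov – 31 Dec 2002: 54 days at 2.35% → £68,000 × 2.35% × 54/365 = £236.4164
Total = £873.7534

£873.75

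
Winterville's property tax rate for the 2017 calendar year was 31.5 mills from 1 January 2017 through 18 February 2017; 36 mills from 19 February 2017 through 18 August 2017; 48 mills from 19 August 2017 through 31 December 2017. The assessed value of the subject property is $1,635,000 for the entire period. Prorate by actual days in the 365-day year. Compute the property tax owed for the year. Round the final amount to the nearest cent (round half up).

1 January – 18 February 2017: 49 days at 31.5 mills → $1,635,000 × 3.15% × 49/365 = $6,914.0342
19 February – 18 August 2017: 181 days at 36 mills → $1,635,000 × 3.6% × 181/365 = $29,188.1096
19 August – 31 December 2017: 135 days at 48 mills → $1,635,000 × 4.8% × 135/365 = $29,026.8493
Total = $65,128.9932

$65,128.99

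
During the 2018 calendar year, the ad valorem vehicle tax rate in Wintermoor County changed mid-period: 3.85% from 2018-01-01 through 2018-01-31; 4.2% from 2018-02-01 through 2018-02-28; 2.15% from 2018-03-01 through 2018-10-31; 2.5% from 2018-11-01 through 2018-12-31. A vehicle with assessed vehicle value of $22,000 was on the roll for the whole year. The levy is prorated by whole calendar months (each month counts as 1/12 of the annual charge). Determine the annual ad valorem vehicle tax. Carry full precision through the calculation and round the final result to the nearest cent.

2018-01-01 to 2018-01-31: 1 month at 3.85% → $22,000 × 3.85% × 1/12 = $70.5833
2018-02-01 to 2018-02-28: 1 month at 4.2% → $22,000 × 4.2% × 1/12 = $77.0000
2018-03-01 to 2018-10-31: 8 months at 2.15% → $22,000 × 2.15% × 8/12 = $315.3333
2018-11-01 to 2018-12-31: 2 months at 2.5% → $22,000 × 2.5% × 2/12 = $91.6667
Total = $554.5833

$554.58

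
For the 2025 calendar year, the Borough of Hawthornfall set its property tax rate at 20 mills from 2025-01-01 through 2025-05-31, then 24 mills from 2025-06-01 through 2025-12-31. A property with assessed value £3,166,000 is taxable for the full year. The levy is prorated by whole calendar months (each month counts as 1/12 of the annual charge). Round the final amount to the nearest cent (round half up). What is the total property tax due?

£70,707.33

2025-01-01 to 2025-05-31: 5 months at 20 mills → £3,166,000 × 2% × 5/12 = £26,383.3333
2025-06-01 to 2025-12-31: 7 months at 24 mills → £3,166,000 × 2.4% × 7/12 = £44,324.0000
Total = £70,707.3333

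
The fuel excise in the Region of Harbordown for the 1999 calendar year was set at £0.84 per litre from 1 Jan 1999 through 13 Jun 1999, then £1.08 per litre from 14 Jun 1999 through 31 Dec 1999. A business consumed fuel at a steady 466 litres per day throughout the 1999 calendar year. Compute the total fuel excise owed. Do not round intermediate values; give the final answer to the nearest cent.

£165355.44

1 Jan – 13 Jun 1999: 164 days × 466 litres/day = 76,424 litres at £0.84/litre → £64196.16
14 Jun – 31 Dec 1999: 201 days × 466 litres/day = 93,666 litres at £1.08/litre → £101159.28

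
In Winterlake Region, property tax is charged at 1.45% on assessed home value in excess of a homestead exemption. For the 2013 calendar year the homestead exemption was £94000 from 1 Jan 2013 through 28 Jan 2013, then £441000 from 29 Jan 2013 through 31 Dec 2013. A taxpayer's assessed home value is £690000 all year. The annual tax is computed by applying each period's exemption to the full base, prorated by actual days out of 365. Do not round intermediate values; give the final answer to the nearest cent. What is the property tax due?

£3996.48

1 Jan – 28 Jan 2013: 28 days, exemption £94000 → (£690000 − £94000) × 1.45% × 28/365 = £662.9479
29 Jan – 31 Dec 2013: 337 days, exemption £441000 → (£690000 − £441000) × 1.45% × 337/365 = £3333.5301
Total = £3996.4781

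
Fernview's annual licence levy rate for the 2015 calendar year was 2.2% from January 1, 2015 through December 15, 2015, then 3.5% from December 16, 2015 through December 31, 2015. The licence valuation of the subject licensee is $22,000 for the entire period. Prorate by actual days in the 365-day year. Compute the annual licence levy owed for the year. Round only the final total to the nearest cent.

January 1 – December 15, 2015: 349 days at 2.2% → $22,000 × 2.2% × 349/365 = $462.7836
December 16 – December 31, 2015: 16 days at 3.5% → $22,000 × 3.5% × 16/365 = $33.7534
Total = $496.5370

$496.54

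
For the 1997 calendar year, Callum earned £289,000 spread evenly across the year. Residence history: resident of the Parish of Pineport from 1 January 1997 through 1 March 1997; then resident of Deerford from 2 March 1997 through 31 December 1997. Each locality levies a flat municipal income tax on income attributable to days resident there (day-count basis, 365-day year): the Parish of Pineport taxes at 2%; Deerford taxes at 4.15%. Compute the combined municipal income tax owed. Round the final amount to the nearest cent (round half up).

£10,972.10

The Parish of Pineport, 1 January – 1 March 1997: 60 days → £289,000 × 2% × 60/365 = £950.1370
Deerford, 2 March – 31 December 1997: 305 days → £289,000 × 4.15% × 305/365 = £10,021.9658
Total = £10,972.1027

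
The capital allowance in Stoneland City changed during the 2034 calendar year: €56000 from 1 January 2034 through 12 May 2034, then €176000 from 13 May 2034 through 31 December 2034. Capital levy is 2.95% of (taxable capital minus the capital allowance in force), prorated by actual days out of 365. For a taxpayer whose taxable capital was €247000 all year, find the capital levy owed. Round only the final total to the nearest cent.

1 January – 12 May 2034: 132 days, exemption €56000 → (€247000 − €56000) × 2.95% × 132/365 = €2037.6822
13 May – 31 December 2034: 233 days, exemption €176000 → (€247000 − €176000) × 2.95% × 233/365 = €1337.0370
Total = €3374.7192

€3374.72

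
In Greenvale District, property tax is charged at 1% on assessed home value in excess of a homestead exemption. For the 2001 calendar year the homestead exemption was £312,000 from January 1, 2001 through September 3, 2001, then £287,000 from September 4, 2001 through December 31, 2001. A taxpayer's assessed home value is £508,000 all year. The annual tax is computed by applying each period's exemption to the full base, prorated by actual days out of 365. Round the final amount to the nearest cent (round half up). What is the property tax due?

£2,041.51

January 1 – September 3, 2001: 246 days, exemption £312,000 → (£508,000 − £312,000) × 1% × 246/365 = £1,320.9863
September 4 – December 31, 2001: 119 days, exemption £287,000 → (£508,000 − £287,000) × 1% × 119/365 = £720.5205
Total = £2,041.5068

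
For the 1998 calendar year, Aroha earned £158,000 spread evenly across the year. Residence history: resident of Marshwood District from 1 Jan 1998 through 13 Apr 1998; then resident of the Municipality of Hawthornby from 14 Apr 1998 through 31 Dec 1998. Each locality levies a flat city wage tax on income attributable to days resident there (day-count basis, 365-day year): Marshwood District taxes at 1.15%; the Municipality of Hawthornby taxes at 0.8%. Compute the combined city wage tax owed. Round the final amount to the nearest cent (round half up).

£1,420.05

Marshwood District, 1 Jan – 13 Apr 1998: 103 days → £158,000 × 1.15% × 103/365 = £512.7425
The Municipality of Hawthornby, 14 Apr – 31 Dec 1998: 262 days → £158,000 × 0.8% × 262/365 = £907.3096
Total = £1,420.0521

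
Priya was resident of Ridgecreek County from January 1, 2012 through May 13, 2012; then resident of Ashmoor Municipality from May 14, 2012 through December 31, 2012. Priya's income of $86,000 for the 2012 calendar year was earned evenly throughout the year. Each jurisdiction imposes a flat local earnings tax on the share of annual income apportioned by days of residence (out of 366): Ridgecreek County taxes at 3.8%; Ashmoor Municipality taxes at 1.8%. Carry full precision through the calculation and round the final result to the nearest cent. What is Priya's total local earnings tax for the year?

$2,177.73

Ridgecreek County, January 1 – May 13, 2012: 134 days → $86,000 × 3.8% × 134/366 = $1,196.4809
Ashmoor Municipality, May 14 – December 31, 2012: 232 days → $86,000 × 1.8% × 232/366 = $981.2459
Total = $2,177.7268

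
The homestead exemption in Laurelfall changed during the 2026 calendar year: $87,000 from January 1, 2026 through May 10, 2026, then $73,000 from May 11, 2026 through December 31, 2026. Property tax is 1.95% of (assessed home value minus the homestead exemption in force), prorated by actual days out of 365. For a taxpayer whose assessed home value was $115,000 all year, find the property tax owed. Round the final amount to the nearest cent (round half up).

January 1 – May 10, 2026: 130 days, exemption $87,000 → ($115,000 − $87,000) × 1.95% × 130/365 = $194.4658
May 11 – December 31, 2026: 235 days, exemption $73,000 → ($115,000 − $73,000) × 1.95% × 235/365 = $527.3014
Total = $721.7671

$721.77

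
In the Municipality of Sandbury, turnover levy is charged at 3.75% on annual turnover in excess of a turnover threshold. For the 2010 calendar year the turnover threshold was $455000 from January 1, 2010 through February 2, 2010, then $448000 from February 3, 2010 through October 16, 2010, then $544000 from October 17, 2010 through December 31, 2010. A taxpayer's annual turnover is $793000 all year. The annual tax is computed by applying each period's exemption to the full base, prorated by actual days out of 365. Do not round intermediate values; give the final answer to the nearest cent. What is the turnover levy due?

January 1 – February 2, 2010: 33 days, exemption $455000 → ($793000 − $455000) × 3.75% × 33/365 = $1145.9589
February 3 – October 16, 2010: 256 days, exemption $448000 → ($793000 − $448000) × 3.75% × 256/365 = $9073.9726
October 17 – December 31, 2010: 76 days, exemption $544000 → ($793000 − $544000) × 3.75% × 76/365 = $1944.2466
Total = $12164.1781

$12164.18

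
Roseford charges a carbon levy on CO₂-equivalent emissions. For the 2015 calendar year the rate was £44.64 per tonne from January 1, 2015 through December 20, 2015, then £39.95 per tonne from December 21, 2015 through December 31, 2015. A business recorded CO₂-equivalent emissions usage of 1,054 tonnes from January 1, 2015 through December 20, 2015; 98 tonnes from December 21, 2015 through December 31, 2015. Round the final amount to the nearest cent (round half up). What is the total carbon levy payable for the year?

January 1 – December 20, 2015: 1,054 tonnes at £44.64/tonne → £47,050.56
December 21 – December 31, 2015: 98 tonnes at £39.95/tonne → £3,915.10

£50,965.66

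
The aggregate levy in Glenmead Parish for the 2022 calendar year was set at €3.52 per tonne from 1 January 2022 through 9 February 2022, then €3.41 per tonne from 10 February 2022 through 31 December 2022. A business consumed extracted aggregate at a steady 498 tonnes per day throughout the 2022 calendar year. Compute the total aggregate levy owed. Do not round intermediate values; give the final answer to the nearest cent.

1 January – 9 February 2022: 40 days × 498 tonnes/day = 19,920 tonnes at €3.52/tonne → €70118.40
10 February – 31 December 2022: 325 days × 498 tonnes/day = 161,850 tonnes at €3.41/tonne → €551908.50

€622026.90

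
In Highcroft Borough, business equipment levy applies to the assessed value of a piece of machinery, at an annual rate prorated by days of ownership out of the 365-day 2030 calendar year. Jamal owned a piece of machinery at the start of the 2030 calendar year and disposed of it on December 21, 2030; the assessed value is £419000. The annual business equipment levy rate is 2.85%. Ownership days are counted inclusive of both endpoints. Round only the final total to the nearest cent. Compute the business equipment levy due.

Days held (January 1 – December 21, 2030): 355 out of 365
Tax = £419000 × 2.85% × 355/365 = £11614.3356

£11614.34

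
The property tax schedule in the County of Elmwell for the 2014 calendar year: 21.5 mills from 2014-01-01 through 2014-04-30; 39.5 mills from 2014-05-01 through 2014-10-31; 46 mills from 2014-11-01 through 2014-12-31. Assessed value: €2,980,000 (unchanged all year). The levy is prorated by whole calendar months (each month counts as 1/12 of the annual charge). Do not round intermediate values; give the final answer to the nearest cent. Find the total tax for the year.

€103,058.33

2014-01-01 to 2014-04-30: 4 months at 21.5 mills → €2,980,000 × 2.15% × 4/12 = €21,356.6667
2014-05-01 to 2014-10-31: 6 months at 39.5 mills → €2,980,000 × 3.95% × 6/12 = €58,855.0000
2014-11-01 to 2014-12-31: 2 months at 46 mills → €2,980,000 × 4.6% × 2/12 = €22,846.6667
Total = €103,058.3333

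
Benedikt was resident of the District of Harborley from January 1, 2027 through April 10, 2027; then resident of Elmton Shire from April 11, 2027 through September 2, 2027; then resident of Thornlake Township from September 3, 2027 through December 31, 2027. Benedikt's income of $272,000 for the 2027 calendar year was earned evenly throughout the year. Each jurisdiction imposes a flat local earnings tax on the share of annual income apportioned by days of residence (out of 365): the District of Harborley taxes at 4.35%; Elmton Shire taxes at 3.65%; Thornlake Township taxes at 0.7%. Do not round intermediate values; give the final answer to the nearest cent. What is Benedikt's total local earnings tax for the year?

The District of Harborley, January 1 – April 10, 2027: 100 days → $272,000 × 4.35% × 100/365 = $3,241.6438
Elmton Shire, April 11 – September 2, 2027: 145 days → $272,000 × 3.65% × 145/365 = $3,944.0000
Thornlake Township, September 3 – December 31, 2027: 120 days → $272,000 × 0.7% × 120/365 = $625.9726
Total = $7,811.6164

$7,811.62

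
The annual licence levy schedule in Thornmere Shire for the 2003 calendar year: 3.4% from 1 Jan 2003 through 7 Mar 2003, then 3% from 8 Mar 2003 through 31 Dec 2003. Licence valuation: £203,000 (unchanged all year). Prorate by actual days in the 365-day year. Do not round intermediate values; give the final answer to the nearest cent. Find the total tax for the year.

£6,236.83

1 Jan – 7 Mar 2003: 66 days at 3.4% → £203,000 × 3.4% × 66/365 = £1,248.0329
8 Mar – 31 Dec 2003: 299 days at 3% → £203,000 × 3% × 299/365 = £4,988.7945
Total = £6,236.8274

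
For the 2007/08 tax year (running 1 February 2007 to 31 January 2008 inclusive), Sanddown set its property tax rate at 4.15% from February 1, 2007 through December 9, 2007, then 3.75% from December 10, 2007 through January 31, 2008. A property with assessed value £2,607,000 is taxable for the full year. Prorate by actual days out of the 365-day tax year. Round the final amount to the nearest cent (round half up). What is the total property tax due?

February 1 – December 9, 2007: 312 days at 4.15% → £2,607,000 × 4.15% × 312/365 = £92,480.6466
December 10, 2007 – January 31, 2008: 53 days at 3.75% → £2,607,000 × 3.75% × 53/365 = £14,195.6507
Total = £106,676.2973

£106,676.30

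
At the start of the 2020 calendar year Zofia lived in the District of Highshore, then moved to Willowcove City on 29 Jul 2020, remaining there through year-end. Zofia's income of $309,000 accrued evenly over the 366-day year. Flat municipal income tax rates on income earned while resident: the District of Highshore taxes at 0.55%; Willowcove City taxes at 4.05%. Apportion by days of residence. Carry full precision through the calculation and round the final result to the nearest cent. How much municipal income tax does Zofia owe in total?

$6,309.17

The District of Highshore, 1 Jan – 28 Jul 2020: 210 days → $309,000 × 0.55% × 210/366 = $975.1230
Willowcove City, 29 Jul – 31 Dec 2020: 156 days → $309,000 × 4.05% × 156/366 = $5,334.0492
Total = $6,309.1721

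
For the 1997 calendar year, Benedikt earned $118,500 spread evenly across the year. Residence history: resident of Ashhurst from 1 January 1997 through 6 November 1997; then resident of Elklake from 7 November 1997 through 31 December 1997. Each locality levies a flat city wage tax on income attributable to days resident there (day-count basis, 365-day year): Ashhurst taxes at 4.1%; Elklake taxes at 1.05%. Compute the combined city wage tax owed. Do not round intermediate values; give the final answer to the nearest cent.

$4,313.89

Ashhurst, 1 January – 6 November 1997: 310 days → $118,500 × 4.1% × 310/365 = $4,126.3973
Elklake, 7 November – 31 December 1997: 55 days → $118,500 × 1.05% × 55/365 = $187.4897
Total = $4,313.8870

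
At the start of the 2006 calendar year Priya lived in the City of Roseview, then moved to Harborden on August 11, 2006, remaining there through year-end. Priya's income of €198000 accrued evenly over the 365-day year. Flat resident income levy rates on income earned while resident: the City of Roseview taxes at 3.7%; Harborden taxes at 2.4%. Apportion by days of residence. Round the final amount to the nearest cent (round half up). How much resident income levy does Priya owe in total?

The City of Roseview, January 1 – August 10, 2006: 222 days → €198000 × 3.7% × 222/365 = €4455.8137
Harborden, August 11 – December 31, 2006: 143 days → €198000 × 2.4% × 143/365 = €1861.7425
Total = €6317.5562

€6317.56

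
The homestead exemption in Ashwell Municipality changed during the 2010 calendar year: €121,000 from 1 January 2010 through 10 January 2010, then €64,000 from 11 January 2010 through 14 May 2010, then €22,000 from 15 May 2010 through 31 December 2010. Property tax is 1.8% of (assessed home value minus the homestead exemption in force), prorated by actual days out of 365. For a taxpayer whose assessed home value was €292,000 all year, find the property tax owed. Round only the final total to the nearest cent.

1 January – 10 January 2010: 10 days, exemption €121,000 → (€292,000 − €121,000) × 1.8% × 10/365 = €84.3288
11 January – 14 May 2010: 124 days, exemption €64,000 → (€292,000 − €64,000) × 1.8% × 124/365 = €1,394.2356
15 May – 31 December 2010: 231 days, exemption €22,000 → (€292,000 − €22,000) × 1.8% × 231/365 = €3,075.7808
Total = €4,554.3452

€4,554.35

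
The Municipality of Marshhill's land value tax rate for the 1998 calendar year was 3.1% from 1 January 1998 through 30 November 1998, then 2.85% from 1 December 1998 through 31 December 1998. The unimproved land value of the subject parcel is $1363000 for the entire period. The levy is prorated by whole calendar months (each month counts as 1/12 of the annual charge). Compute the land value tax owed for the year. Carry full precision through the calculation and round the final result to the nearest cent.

1 January – 30 November 1998: 11 months at 3.1% → $1363000 × 3.1% × 11/12 = $38731.9167
1 December – 31 December 1998: 1 month at 2.85% → $1363000 × 2.85% × 1/12 = $3237.1250
Total = $41969.0417

$41969.04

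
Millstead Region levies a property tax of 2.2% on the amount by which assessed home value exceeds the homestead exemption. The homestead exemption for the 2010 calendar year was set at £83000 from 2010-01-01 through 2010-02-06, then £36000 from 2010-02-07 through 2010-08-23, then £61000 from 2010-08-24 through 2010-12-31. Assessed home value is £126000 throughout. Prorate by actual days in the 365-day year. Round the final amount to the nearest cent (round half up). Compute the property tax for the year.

£1679.29

2010-01-01 to 2010-02-06: 37 days, exemption £83000 → (£126000 − £83000) × 2.2% × 37/365 = £95.8959
2010-02-07 to 2010-08-23: 198 days, exemption £36000 → (£126000 − £36000) × 2.2% × 198/365 = £1074.0822
2010-08-24 to 2010-12-31: 130 days, exemption £61000 → (£126000 − £61000) × 2.2% × 130/365 = £509.3151
Total = £1679.2932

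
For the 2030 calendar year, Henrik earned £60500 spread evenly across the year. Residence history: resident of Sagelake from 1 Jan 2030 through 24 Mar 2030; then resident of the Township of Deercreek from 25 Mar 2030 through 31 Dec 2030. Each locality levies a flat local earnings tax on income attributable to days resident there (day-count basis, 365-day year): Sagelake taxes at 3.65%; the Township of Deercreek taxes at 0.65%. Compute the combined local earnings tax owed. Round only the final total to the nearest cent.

Sagelake, 1 Jan – 24 Mar 2030: 83 days → £60500 × 3.65% × 83/365 = £502.1500
The Township of Deercreek, 25 Mar – 31 Dec 2030: 282 days → £60500 × 0.65% × 282/365 = £303.8260
Total = £805.9760

£805.98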